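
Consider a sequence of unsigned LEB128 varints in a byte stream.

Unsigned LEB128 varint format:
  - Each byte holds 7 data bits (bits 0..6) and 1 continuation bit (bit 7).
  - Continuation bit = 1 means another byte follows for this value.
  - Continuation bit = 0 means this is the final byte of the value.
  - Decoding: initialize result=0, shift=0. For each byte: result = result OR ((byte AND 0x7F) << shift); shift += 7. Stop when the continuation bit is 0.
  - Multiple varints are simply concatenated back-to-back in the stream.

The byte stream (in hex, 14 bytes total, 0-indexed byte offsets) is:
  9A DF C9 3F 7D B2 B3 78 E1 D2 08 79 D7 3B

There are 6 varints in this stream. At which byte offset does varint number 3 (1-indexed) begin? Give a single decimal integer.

  byte[0]=0x9A cont=1 payload=0x1A=26: acc |= 26<<0 -> acc=26 shift=7
  byte[1]=0xDF cont=1 payload=0x5F=95: acc |= 95<<7 -> acc=12186 shift=14
  byte[2]=0xC9 cont=1 payload=0x49=73: acc |= 73<<14 -> acc=1208218 shift=21
  byte[3]=0x3F cont=0 payload=0x3F=63: acc |= 63<<21 -> acc=133328794 shift=28 [end]
Varint 1: bytes[0:4] = 9A DF C9 3F -> value 133328794 (4 byte(s))
  byte[4]=0x7D cont=0 payload=0x7D=125: acc |= 125<<0 -> acc=125 shift=7 [end]
Varint 2: bytes[4:5] = 7D -> value 125 (1 byte(s))
  byte[5]=0xB2 cont=1 payload=0x32=50: acc |= 50<<0 -> acc=50 shift=7
  byte[6]=0xB3 cont=1 payload=0x33=51: acc |= 51<<7 -> acc=6578 shift=14
  byte[7]=0x78 cont=0 payload=0x78=120: acc |= 120<<14 -> acc=1972658 shift=21 [end]
Varint 3: bytes[5:8] = B2 B3 78 -> value 1972658 (3 byte(s))
  byte[8]=0xE1 cont=1 payload=0x61=97: acc |= 97<<0 -> acc=97 shift=7
  byte[9]=0xD2 cont=1 payload=0x52=82: acc |= 82<<7 -> acc=10593 shift=14
  byte[10]=0x08 cont=0 payload=0x08=8: acc |= 8<<14 -> acc=141665 shift=21 [end]
Varint 4: bytes[8:11] = E1 D2 08 -> value 141665 (3 byte(s))
  byte[11]=0x79 cont=0 payload=0x79=121: acc |= 121<<0 -> acc=121 shift=7 [end]
Varint 5: bytes[11:12] = 79 -> value 121 (1 byte(s))
  byte[12]=0xD7 cont=1 payload=0x57=87: acc |= 87<<0 -> acc=87 shift=7
  byte[13]=0x3B cont=0 payload=0x3B=59: acc |= 59<<7 -> acc=7639 shift=14 [end]
Varint 6: bytes[12:14] = D7 3B -> value 7639 (2 byte(s))

Answer: 5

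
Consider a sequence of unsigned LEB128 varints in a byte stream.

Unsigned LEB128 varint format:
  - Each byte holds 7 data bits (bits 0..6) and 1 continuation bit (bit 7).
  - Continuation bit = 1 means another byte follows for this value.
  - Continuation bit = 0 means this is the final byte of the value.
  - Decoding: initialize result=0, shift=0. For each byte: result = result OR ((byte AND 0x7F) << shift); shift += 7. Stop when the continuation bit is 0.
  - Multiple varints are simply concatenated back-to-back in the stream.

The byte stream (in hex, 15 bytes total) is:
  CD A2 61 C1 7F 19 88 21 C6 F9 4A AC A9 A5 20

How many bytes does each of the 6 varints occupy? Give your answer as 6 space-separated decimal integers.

  byte[0]=0xCD cont=1 payload=0x4D=77: acc |= 77<<0 -> acc=77 shift=7
  byte[1]=0xA2 cont=1 payload=0x22=34: acc |= 34<<7 -> acc=4429 shift=14
  byte[2]=0x61 cont=0 payload=0x61=97: acc |= 97<<14 -> acc=1593677 shift=21 [end]
Varint 1: bytes[0:3] = CD A2 61 -> value 1593677 (3 byte(s))
  byte[3]=0xC1 cont=1 payload=0x41=65: acc |= 65<<0 -> acc=65 shift=7
  byte[4]=0x7F cont=0 payload=0x7F=127: acc |= 127<<7 -> acc=16321 shift=14 [end]
Varint 2: bytes[3:5] = C1 7F -> value 16321 (2 byte(s))
  byte[5]=0x19 cont=0 payload=0x19=25: acc |= 25<<0 -> acc=25 shift=7 [end]
Varint 3: bytes[5:6] = 19 -> value 25 (1 byte(s))
  byte[6]=0x88 cont=1 payload=0x08=8: acc |= 8<<0 -> acc=8 shift=7
  byte[7]=0x21 cont=0 payload=0x21=33: acc |= 33<<7 -> acc=4232 shift=14 [end]
Varint 4: bytes[6:8] = 88 21 -> value 4232 (2 byte(s))
  byte[8]=0xC6 cont=1 payload=0x46=70: acc |= 70<<0 -> acc=70 shift=7
  byte[9]=0xF9 cont=1 payload=0x79=121: acc |= 121<<7 -> acc=15558 shift=14
  byte[10]=0x4A cont=0 payload=0x4A=74: acc |= 74<<14 -> acc=1227974 shift=21 [end]
Varint 5: bytes[8:11] = C6 F9 4A -> value 1227974 (3 byte(s))
  byte[11]=0xAC cont=1 payload=0x2C=44: acc |= 44<<0 -> acc=44 shift=7
  byte[12]=0xA9 cont=1 payload=0x29=41: acc |= 41<<7 -> acc=5292 shift=14
  byte[13]=0xA5 cont=1 payload=0x25=37: acc |= 37<<14 -> acc=611500 shift=21
  byte[14]=0x20 cont=0 payload=0x20=32: acc |= 32<<21 -> acc=67720364 shift=28 [end]
Varint 6: bytes[11:15] = AC A9 A5 20 -> value 67720364 (4 byte(s))

Answer: 3 2 1 2 3 4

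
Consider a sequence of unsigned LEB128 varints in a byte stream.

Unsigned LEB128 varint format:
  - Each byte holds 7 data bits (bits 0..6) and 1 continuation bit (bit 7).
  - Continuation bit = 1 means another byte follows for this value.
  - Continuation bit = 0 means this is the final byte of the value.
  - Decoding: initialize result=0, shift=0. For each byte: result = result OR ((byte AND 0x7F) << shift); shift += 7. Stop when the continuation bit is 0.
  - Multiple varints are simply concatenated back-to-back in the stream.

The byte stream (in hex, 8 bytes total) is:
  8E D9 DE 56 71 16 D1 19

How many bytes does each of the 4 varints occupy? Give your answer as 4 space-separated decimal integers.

Answer: 4 1 1 2

Derivation:
  byte[0]=0x8E cont=1 payload=0x0E=14: acc |= 14<<0 -> acc=14 shift=7
  byte[1]=0xD9 cont=1 payload=0x59=89: acc |= 89<<7 -> acc=11406 shift=14
  byte[2]=0xDE cont=1 payload=0x5E=94: acc |= 94<<14 -> acc=1551502 shift=21
  byte[3]=0x56 cont=0 payload=0x56=86: acc |= 86<<21 -> acc=181906574 shift=28 [end]
Varint 1: bytes[0:4] = 8E D9 DE 56 -> value 181906574 (4 byte(s))
  byte[4]=0x71 cont=0 payload=0x71=113: acc |= 113<<0 -> acc=113 shift=7 [end]
Varint 2: bytes[4:5] = 71 -> value 113 (1 byte(s))
  byte[5]=0x16 cont=0 payload=0x16=22: acc |= 22<<0 -> acc=22 shift=7 [end]
Varint 3: bytes[5:6] = 16 -> value 22 (1 byte(s))
  byte[6]=0xD1 cont=1 payload=0x51=81: acc |= 81<<0 -> acc=81 shift=7
  byte[7]=0x19 cont=0 payload=0x19=25: acc |= 25<<7 -> acc=3281 shift=14 [end]
Varint 4: bytes[6:8] = D1 19 -> value 3281 (2 byte(s))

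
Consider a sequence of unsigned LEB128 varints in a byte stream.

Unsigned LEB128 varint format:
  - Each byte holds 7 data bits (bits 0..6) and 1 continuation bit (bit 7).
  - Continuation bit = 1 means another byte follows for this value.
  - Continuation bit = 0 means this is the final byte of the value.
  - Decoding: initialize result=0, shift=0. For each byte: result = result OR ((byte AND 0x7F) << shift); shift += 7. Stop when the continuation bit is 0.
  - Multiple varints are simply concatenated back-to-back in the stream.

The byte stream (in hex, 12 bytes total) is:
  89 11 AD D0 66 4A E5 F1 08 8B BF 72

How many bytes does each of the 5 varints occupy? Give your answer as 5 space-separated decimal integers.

  byte[0]=0x89 cont=1 payload=0x09=9: acc |= 9<<0 -> acc=9 shift=7
  byte[1]=0x11 cont=0 payload=0x11=17: acc |= 17<<7 -> acc=2185 shift=14 [end]
Varint 1: bytes[0:2] = 89 11 -> value 2185 (2 byte(s))
  byte[2]=0xAD cont=1 payload=0x2D=45: acc |= 45<<0 -> acc=45 shift=7
  byte[3]=0xD0 cont=1 payload=0x50=80: acc |= 80<<7 -> acc=10285 shift=14
  byte[4]=0x66 cont=0 payload=0x66=102: acc |= 102<<14 -> acc=1681453 shift=21 [end]
Varint 2: bytes[2:5] = AD D0 66 -> value 1681453 (3 byte(s))
  byte[5]=0x4A cont=0 payload=0x4A=74: acc |= 74<<0 -> acc=74 shift=7 [end]
Varint 3: bytes[5:6] = 4A -> value 74 (1 byte(s))
  byte[6]=0xE5 cont=1 payload=0x65=101: acc |= 101<<0 -> acc=101 shift=7
  byte[7]=0xF1 cont=1 payload=0x71=113: acc |= 113<<7 -> acc=14565 shift=14
  byte[8]=0x08 cont=0 payload=0x08=8: acc |= 8<<14 -> acc=145637 shift=21 [end]
Varint 4: bytes[6:9] = E5 F1 08 -> value 145637 (3 byte(s))
  byte[9]=0x8B cont=1 payload=0x0B=11: acc |= 11<<0 -> acc=11 shift=7
  byte[10]=0xBF cont=1 payload=0x3F=63: acc |= 63<<7 -> acc=8075 shift=14
  byte[11]=0x72 cont=0 payload=0x72=114: acc |= 114<<14 -> acc=1875851 shift=21 [end]
Varint 5: bytes[9:12] = 8B BF 72 -> value 1875851 (3 byte(s))

Answer: 2 3 1 3 3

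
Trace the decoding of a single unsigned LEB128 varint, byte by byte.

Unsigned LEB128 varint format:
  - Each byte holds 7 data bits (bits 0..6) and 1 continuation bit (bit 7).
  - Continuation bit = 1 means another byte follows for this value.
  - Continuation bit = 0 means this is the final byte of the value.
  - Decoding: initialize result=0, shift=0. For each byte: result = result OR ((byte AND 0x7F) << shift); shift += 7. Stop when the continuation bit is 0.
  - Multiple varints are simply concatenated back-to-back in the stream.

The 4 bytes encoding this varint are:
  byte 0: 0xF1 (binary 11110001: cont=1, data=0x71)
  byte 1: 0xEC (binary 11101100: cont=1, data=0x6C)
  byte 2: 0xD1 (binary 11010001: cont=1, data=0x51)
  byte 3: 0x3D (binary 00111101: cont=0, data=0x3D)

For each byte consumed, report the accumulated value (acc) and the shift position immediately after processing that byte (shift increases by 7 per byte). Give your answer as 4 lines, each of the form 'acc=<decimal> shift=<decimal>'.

byte 0=0xF1: payload=0x71=113, contrib = 113<<0 = 113; acc -> 113, shift -> 7
byte 1=0xEC: payload=0x6C=108, contrib = 108<<7 = 13824; acc -> 13937, shift -> 14
byte 2=0xD1: payload=0x51=81, contrib = 81<<14 = 1327104; acc -> 1341041, shift -> 21
byte 3=0x3D: payload=0x3D=61, contrib = 61<<21 = 127926272; acc -> 129267313, shift -> 28

Answer: acc=113 shift=7
acc=13937 shift=14
acc=1341041 shift=21
acc=129267313 shift=28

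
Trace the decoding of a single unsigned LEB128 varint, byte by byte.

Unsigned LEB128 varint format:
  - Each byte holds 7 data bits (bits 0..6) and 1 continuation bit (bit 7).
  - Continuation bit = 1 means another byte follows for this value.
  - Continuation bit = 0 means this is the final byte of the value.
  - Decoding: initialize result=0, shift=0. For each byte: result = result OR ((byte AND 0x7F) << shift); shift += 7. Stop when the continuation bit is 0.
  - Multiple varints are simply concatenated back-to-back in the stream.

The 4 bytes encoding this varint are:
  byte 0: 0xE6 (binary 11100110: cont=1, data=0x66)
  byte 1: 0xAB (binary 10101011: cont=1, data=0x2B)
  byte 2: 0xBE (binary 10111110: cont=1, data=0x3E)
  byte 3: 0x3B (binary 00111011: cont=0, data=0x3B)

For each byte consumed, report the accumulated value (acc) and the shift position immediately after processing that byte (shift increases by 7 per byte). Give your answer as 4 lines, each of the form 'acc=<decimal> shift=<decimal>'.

byte 0=0xE6: payload=0x66=102, contrib = 102<<0 = 102; acc -> 102, shift -> 7
byte 1=0xAB: payload=0x2B=43, contrib = 43<<7 = 5504; acc -> 5606, shift -> 14
byte 2=0xBE: payload=0x3E=62, contrib = 62<<14 = 1015808; acc -> 1021414, shift -> 21
byte 3=0x3B: payload=0x3B=59, contrib = 59<<21 = 123731968; acc -> 124753382, shift -> 28

Answer: acc=102 shift=7
acc=5606 shift=14
acc=1021414 shift=21
acc=124753382 shift=28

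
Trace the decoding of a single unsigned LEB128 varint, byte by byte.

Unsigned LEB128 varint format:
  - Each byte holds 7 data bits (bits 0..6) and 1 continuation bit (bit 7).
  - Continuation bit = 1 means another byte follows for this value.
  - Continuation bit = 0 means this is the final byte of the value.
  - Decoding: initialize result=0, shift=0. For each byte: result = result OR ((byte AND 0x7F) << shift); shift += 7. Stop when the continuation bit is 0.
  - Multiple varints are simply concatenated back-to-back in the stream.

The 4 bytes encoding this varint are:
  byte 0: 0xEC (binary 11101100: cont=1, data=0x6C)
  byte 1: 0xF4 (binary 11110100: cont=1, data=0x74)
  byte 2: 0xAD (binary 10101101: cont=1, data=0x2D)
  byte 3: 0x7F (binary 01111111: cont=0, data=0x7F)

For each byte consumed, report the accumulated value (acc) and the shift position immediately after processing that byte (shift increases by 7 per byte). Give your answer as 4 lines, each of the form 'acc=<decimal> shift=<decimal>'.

byte 0=0xEC: payload=0x6C=108, contrib = 108<<0 = 108; acc -> 108, shift -> 7
byte 1=0xF4: payload=0x74=116, contrib = 116<<7 = 14848; acc -> 14956, shift -> 14
byte 2=0xAD: payload=0x2D=45, contrib = 45<<14 = 737280; acc -> 752236, shift -> 21
byte 3=0x7F: payload=0x7F=127, contrib = 127<<21 = 266338304; acc -> 267090540, shift -> 28

Answer: acc=108 shift=7
acc=14956 shift=14
acc=752236 shift=21
acc=267090540 shift=28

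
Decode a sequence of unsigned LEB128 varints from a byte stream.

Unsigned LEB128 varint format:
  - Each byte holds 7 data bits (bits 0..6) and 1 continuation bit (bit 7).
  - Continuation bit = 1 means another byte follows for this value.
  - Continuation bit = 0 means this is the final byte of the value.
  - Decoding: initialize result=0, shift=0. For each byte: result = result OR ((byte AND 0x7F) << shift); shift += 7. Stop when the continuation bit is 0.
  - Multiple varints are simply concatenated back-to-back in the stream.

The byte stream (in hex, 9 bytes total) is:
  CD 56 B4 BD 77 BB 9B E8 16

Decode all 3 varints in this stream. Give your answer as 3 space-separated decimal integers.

  byte[0]=0xCD cont=1 payload=0x4D=77: acc |= 77<<0 -> acc=77 shift=7
  byte[1]=0x56 cont=0 payload=0x56=86: acc |= 86<<7 -> acc=11085 shift=14 [end]
Varint 1: bytes[0:2] = CD 56 -> value 11085 (2 byte(s))
  byte[2]=0xB4 cont=1 payload=0x34=52: acc |= 52<<0 -> acc=52 shift=7
  byte[3]=0xBD cont=1 payload=0x3D=61: acc |= 61<<7 -> acc=7860 shift=14
  byte[4]=0x77 cont=0 payload=0x77=119: acc |= 119<<14 -> acc=1957556 shift=21 [end]
Varint 2: bytes[2:5] = B4 BD 77 -> value 1957556 (3 byte(s))
  byte[5]=0xBB cont=1 payload=0x3B=59: acc |= 59<<0 -> acc=59 shift=7
  byte[6]=0x9B cont=1 payload=0x1B=27: acc |= 27<<7 -> acc=3515 shift=14
  byte[7]=0xE8 cont=1 payload=0x68=104: acc |= 104<<14 -> acc=1707451 shift=21
  byte[8]=0x16 cont=0 payload=0x16=22: acc |= 22<<21 -> acc=47844795 shift=28 [end]
Varint 3: bytes[5:9] = BB 9B E8 16 -> value 47844795 (4 byte(s))

Answer: 11085 1957556 47844795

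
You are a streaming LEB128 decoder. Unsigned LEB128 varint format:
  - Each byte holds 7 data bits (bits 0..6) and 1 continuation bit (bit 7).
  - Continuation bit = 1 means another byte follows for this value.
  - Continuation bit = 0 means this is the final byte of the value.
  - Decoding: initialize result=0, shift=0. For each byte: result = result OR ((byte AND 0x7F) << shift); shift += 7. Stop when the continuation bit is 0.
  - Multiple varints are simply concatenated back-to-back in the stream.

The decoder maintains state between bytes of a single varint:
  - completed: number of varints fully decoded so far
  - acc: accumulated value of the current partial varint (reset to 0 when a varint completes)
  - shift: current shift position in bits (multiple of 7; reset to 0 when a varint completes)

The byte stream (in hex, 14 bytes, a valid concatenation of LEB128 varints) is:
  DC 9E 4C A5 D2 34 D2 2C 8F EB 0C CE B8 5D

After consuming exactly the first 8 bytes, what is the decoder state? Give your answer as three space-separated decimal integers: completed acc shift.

byte[0]=0xDC cont=1 payload=0x5C: acc |= 92<<0 -> completed=0 acc=92 shift=7
byte[1]=0x9E cont=1 payload=0x1E: acc |= 30<<7 -> completed=0 acc=3932 shift=14
byte[2]=0x4C cont=0 payload=0x4C: varint #1 complete (value=1249116); reset -> completed=1 acc=0 shift=0
byte[3]=0xA5 cont=1 payload=0x25: acc |= 37<<0 -> completed=1 acc=37 shift=7
byte[4]=0xD2 cont=1 payload=0x52: acc |= 82<<7 -> completed=1 acc=10533 shift=14
byte[5]=0x34 cont=0 payload=0x34: varint #2 complete (value=862501); reset -> completed=2 acc=0 shift=0
byte[6]=0xD2 cont=1 payload=0x52: acc |= 82<<0 -> completed=2 acc=82 shift=7
byte[7]=0x2C cont=0 payload=0x2C: varint #3 complete (value=5714); reset -> completed=3 acc=0 shift=0

Answer: 3 0 0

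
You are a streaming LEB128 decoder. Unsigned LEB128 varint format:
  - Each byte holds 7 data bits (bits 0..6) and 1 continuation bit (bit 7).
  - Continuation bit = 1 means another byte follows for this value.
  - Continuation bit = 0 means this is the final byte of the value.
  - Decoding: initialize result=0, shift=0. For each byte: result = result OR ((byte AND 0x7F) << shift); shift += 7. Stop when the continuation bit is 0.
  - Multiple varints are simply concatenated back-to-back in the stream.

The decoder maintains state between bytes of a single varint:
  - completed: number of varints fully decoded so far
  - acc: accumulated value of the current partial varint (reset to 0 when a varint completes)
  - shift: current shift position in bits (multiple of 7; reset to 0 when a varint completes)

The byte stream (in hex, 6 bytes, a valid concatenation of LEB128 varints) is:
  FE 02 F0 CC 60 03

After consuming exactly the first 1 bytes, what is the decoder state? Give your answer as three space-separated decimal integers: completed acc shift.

byte[0]=0xFE cont=1 payload=0x7E: acc |= 126<<0 -> completed=0 acc=126 shift=7

Answer: 0 126 7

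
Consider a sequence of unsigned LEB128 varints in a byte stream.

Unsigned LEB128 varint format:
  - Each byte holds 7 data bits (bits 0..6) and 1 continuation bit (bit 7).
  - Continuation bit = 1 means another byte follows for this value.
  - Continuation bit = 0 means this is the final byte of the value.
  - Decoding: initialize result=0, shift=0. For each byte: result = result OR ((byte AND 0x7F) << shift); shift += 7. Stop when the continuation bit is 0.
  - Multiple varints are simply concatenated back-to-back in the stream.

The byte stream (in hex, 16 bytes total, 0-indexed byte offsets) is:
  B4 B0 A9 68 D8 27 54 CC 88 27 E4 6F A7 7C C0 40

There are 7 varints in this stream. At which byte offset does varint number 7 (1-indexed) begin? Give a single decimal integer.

Answer: 14

Derivation:
  byte[0]=0xB4 cont=1 payload=0x34=52: acc |= 52<<0 -> acc=52 shift=7
  byte[1]=0xB0 cont=1 payload=0x30=48: acc |= 48<<7 -> acc=6196 shift=14
  byte[2]=0xA9 cont=1 payload=0x29=41: acc |= 41<<14 -> acc=677940 shift=21
  byte[3]=0x68 cont=0 payload=0x68=104: acc |= 104<<21 -> acc=218781748 shift=28 [end]
Varint 1: bytes[0:4] = B4 B0 A9 68 -> value 218781748 (4 byte(s))
  byte[4]=0xD8 cont=1 payload=0x58=88: acc |= 88<<0 -> acc=88 shift=7
  byte[5]=0x27 cont=0 payload=0x27=39: acc |= 39<<7 -> acc=5080 shift=14 [end]
Varint 2: bytes[4:6] = D8 27 -> value 5080 (2 byte(s))
  byte[6]=0x54 cont=0 payload=0x54=84: acc |= 84<<0 -> acc=84 shift=7 [end]
Varint 3: bytes[6:7] = 54 -> value 84 (1 byte(s))
  byte[7]=0xCC cont=1 payload=0x4C=76: acc |= 76<<0 -> acc=76 shift=7
  byte[8]=0x88 cont=1 payload=0x08=8: acc |= 8<<7 -> acc=1100 shift=14
  byte[9]=0x27 cont=0 payload=0x27=39: acc |= 39<<14 -> acc=640076 shift=21 [end]
Varint 4: bytes[7:10] = CC 88 27 -> value 640076 (3 byte(s))
  byte[10]=0xE4 cont=1 payload=0x64=100: acc |= 100<<0 -> acc=100 shift=7
  byte[11]=0x6F cont=0 payload=0x6F=111: acc |= 111<<7 -> acc=14308 shift=14 [end]
Varint 5: bytes[10:12] = E4 6F -> value 14308 (2 byte(s))
  byte[12]=0xA7 cont=1 payload=0x27=39: acc |= 39<<0 -> acc=39 shift=7
  byte[13]=0x7C cont=0 payload=0x7C=124: acc |= 124<<7 -> acc=15911 shift=14 [end]
Varint 6: bytes[12:14] = A7 7C -> value 15911 (2 byte(s))
  byte[14]=0xC0 cont=1 payload=0x40=64: acc |= 64<<0 -> acc=64 shift=7
  byte[15]=0x40 cont=0 payload=0x40=64: acc |= 64<<7 -> acc=8256 shift=14 [end]
Varint 7: bytes[14:16] = C0 40 -> value 8256 (2 byte(s))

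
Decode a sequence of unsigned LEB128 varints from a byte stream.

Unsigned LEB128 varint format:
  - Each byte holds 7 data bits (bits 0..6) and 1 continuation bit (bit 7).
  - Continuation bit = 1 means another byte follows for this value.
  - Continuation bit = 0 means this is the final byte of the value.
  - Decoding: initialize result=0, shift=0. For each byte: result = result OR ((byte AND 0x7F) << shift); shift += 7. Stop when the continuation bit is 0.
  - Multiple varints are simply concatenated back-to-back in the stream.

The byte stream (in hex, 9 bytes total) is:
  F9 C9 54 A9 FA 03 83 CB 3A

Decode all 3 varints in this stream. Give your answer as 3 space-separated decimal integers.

Answer: 1385721 64809 959875

Derivation:
  byte[0]=0xF9 cont=1 payload=0x79=121: acc |= 121<<0 -> acc=121 shift=7
  byte[1]=0xC9 cont=1 payload=0x49=73: acc |= 73<<7 -> acc=9465 shift=14
  byte[2]=0x54 cont=0 payload=0x54=84: acc |= 84<<14 -> acc=1385721 shift=21 [end]
Varint 1: bytes[0:3] = F9 C9 54 -> value 1385721 (3 byte(s))
  byte[3]=0xA9 cont=1 payload=0x29=41: acc |= 41<<0 -> acc=41 shift=7
  byte[4]=0xFA cont=1 payload=0x7A=122: acc |= 122<<7 -> acc=15657 shift=14
  byte[5]=0x03 cont=0 payload=0x03=3: acc |= 3<<14 -> acc=64809 shift=21 [end]
Varint 2: bytes[3:6] = A9 FA 03 -> value 64809 (3 byte(s))
  byte[6]=0x83 cont=1 payload=0x03=3: acc |= 3<<0 -> acc=3 shift=7
  byte[7]=0xCB cont=1 payload=0x4B=75: acc |= 75<<7 -> acc=9603 shift=14
  byte[8]=0x3A cont=0 payload=0x3A=58: acc |= 58<<14 -> acc=959875 shift=21 [end]
Varint 3: bytes[6:9] = 83 CB 3A -> value 959875 (3 byte(s))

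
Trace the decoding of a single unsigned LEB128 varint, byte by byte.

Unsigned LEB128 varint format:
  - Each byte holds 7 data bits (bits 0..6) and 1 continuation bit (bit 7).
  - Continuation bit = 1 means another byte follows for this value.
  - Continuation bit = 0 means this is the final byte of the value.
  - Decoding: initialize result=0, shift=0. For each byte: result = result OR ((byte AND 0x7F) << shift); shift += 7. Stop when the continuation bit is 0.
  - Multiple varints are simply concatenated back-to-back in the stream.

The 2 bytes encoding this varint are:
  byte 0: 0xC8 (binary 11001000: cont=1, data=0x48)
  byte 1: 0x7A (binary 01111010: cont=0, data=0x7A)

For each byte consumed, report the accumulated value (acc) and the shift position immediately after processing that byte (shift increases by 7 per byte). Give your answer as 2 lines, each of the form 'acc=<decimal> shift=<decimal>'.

byte 0=0xC8: payload=0x48=72, contrib = 72<<0 = 72; acc -> 72, shift -> 7
byte 1=0x7A: payload=0x7A=122, contrib = 122<<7 = 15616; acc -> 15688, shift -> 14

Answer: acc=72 shift=7
acc=15688 shift=14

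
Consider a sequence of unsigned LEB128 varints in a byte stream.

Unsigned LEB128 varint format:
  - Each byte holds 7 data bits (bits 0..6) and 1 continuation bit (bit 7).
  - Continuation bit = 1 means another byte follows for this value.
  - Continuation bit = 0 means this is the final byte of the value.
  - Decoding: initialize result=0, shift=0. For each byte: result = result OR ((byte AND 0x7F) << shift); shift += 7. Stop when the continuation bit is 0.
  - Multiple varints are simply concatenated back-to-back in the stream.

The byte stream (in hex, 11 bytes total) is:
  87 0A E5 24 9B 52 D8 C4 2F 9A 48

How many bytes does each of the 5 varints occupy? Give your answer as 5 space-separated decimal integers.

  byte[0]=0x87 cont=1 payload=0x07=7: acc |= 7<<0 -> acc=7 shift=7
  byte[1]=0x0A cont=0 payload=0x0A=10: acc |= 10<<7 -> acc=1287 shift=14 [end]
Varint 1: bytes[0:2] = 87 0A -> value 1287 (2 byte(s))
  byte[2]=0xE5 cont=1 payload=0x65=101: acc |= 101<<0 -> acc=101 shift=7
  byte[3]=0x24 cont=0 payload=0x24=36: acc |= 36<<7 -> acc=4709 shift=14 [end]
Varint 2: bytes[2:4] = E5 24 -> value 4709 (2 byte(s))
  byte[4]=0x9B cont=1 payload=0x1B=27: acc |= 27<<0 -> acc=27 shift=7
  byte[5]=0x52 cont=0 payload=0x52=82: acc |= 82<<7 -> acc=10523 shift=14 [end]
Varint 3: bytes[4:6] = 9B 52 -> value 10523 (2 byte(s))
  byte[6]=0xD8 cont=1 payload=0x58=88: acc |= 88<<0 -> acc=88 shift=7
  byte[7]=0xC4 cont=1 payload=0x44=68: acc |= 68<<7 -> acc=8792 shift=14
  byte[8]=0x2F cont=0 payload=0x2F=47: acc |= 47<<14 -> acc=778840 shift=21 [end]
Varint 4: bytes[6:9] = D8 C4 2F -> value 778840 (3 byte(s))
  byte[9]=0x9A cont=1 payload=0x1A=26: acc |= 26<<0 -> acc=26 shift=7
  byte[10]=0x48 cont=0 payload=0x48=72: acc |= 72<<7 -> acc=9242 shift=14 [end]
Varint 5: bytes[9:11] = 9A 48 -> value 9242 (2 byte(s))

Answer: 2 2 2 3 2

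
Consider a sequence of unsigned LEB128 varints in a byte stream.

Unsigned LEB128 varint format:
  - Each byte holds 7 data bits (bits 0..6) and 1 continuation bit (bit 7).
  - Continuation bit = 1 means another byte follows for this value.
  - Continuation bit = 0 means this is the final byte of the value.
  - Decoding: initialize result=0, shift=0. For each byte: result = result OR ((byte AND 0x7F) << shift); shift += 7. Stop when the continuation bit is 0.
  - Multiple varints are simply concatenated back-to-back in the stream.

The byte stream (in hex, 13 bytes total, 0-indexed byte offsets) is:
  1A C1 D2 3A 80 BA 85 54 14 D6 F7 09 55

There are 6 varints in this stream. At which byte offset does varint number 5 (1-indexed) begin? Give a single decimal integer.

  byte[0]=0x1A cont=0 payload=0x1A=26: acc |= 26<<0 -> acc=26 shift=7 [end]
Varint 1: bytes[0:1] = 1A -> value 26 (1 byte(s))
  byte[1]=0xC1 cont=1 payload=0x41=65: acc |= 65<<0 -> acc=65 shift=7
  byte[2]=0xD2 cont=1 payload=0x52=82: acc |= 82<<7 -> acc=10561 shift=14
  byte[3]=0x3A cont=0 payload=0x3A=58: acc |= 58<<14 -> acc=960833 shift=21 [end]
Varint 2: bytes[1:4] = C1 D2 3A -> value 960833 (3 byte(s))
  byte[4]=0x80 cont=1 payload=0x00=0: acc |= 0<<0 -> acc=0 shift=7
  byte[5]=0xBA cont=1 payload=0x3A=58: acc |= 58<<7 -> acc=7424 shift=14
  byte[6]=0x85 cont=1 payload=0x05=5: acc |= 5<<14 -> acc=89344 shift=21
  byte[7]=0x54 cont=0 payload=0x54=84: acc |= 84<<21 -> acc=176250112 shift=28 [end]
Varint 3: bytes[4:8] = 80 BA 85 54 -> value 176250112 (4 byte(s))
  byte[8]=0x14 cont=0 payload=0x14=20: acc |= 20<<0 -> acc=20 shift=7 [end]
Varint 4: bytes[8:9] = 14 -> value 20 (1 byte(s))
  byte[9]=0xD6 cont=1 payload=0x56=86: acc |= 86<<0 -> acc=86 shift=7
  byte[10]=0xF7 cont=1 payload=0x77=119: acc |= 119<<7 -> acc=15318 shift=14
  byte[11]=0x09 cont=0 payload=0x09=9: acc |= 9<<14 -> acc=162774 shift=21 [end]
Varint 5: bytes[9:12] = D6 F7 09 -> value 162774 (3 byte(s))
  byte[12]=0x55 cont=0 payload=0x55=85: acc |= 85<<0 -> acc=85 shift=7 [end]
Varint 6: bytes[12:13] = 55 -> value 85 (1 byte(s))

Answer: 9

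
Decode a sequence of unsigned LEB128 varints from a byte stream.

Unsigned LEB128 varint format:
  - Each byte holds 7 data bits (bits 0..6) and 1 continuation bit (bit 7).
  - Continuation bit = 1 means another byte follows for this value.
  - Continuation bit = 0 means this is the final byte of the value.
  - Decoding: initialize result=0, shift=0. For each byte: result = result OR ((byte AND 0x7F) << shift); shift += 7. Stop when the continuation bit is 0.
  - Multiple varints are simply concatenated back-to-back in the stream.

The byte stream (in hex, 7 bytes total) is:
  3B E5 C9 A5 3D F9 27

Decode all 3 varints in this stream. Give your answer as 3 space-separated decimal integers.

  byte[0]=0x3B cont=0 payload=0x3B=59: acc |= 59<<0 -> acc=59 shift=7 [end]
Varint 1: bytes[0:1] = 3B -> value 59 (1 byte(s))
  byte[1]=0xE5 cont=1 payload=0x65=101: acc |= 101<<0 -> acc=101 shift=7
  byte[2]=0xC9 cont=1 payload=0x49=73: acc |= 73<<7 -> acc=9445 shift=14
  byte[3]=0xA5 cont=1 payload=0x25=37: acc |= 37<<14 -> acc=615653 shift=21
  byte[4]=0x3D cont=0 payload=0x3D=61: acc |= 61<<21 -> acc=128541925 shift=28 [end]
Varint 2: bytes[1:5] = E5 C9 A5 3D -> value 128541925 (4 byte(s))
  byte[5]=0xF9 cont=1 payload=0x79=121: acc |= 121<<0 -> acc=121 shift=7
  byte[6]=0x27 cont=0 payload=0x27=39: acc |= 39<<7 -> acc=5113 shift=14 [end]
Varint 3: bytes[5:7] = F9 27 -> value 5113 (2 byte(s))

Answer: 59 128541925 5113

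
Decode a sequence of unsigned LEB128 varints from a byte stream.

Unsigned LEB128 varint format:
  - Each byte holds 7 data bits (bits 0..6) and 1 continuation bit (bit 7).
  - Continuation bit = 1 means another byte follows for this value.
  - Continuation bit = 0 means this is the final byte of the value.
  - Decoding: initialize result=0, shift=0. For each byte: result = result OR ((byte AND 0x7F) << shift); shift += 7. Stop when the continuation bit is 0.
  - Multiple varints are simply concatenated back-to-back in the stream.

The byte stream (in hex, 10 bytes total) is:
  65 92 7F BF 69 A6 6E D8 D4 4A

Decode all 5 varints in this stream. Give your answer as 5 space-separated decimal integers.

Answer: 101 16274 13503 14118 1223256

Derivation:
  byte[0]=0x65 cont=0 payload=0x65=101: acc |= 101<<0 -> acc=101 shift=7 [end]
Varint 1: bytes[0:1] = 65 -> value 101 (1 byte(s))
  byte[1]=0x92 cont=1 payload=0x12=18: acc |= 18<<0 -> acc=18 shift=7
  byte[2]=0x7F cont=0 payload=0x7F=127: acc |= 127<<7 -> acc=16274 shift=14 [end]
Varint 2: bytes[1:3] = 92 7F -> value 16274 (2 byte(s))
  byte[3]=0xBF cont=1 payload=0x3F=63: acc |= 63<<0 -> acc=63 shift=7
  byte[4]=0x69 cont=0 payload=0x69=105: acc |= 105<<7 -> acc=13503 shift=14 [end]
Varint 3: bytes[3:5] = BF 69 -> value 13503 (2 byte(s))
  byte[5]=0xA6 cont=1 payload=0x26=38: acc |= 38<<0 -> acc=38 shift=7
  byte[6]=0x6E cont=0 payload=0x6E=110: acc |= 110<<7 -> acc=14118 shift=14 [end]
Varint 4: bytes[5:7] = A6 6E -> value 14118 (2 byte(s))
  byte[7]=0xD8 cont=1 payload=0x58=88: acc |= 88<<0 -> acc=88 shift=7
  byte[8]=0xD4 cont=1 payload=0x54=84: acc |= 84<<7 -> acc=10840 shift=14
  byte[9]=0x4A cont=0 payload=0x4A=74: acc |= 74<<14 -> acc=1223256 shift=21 [end]
Varint 5: bytes[7:10] = D8 D4 4A -> value 1223256 (3 byte(s))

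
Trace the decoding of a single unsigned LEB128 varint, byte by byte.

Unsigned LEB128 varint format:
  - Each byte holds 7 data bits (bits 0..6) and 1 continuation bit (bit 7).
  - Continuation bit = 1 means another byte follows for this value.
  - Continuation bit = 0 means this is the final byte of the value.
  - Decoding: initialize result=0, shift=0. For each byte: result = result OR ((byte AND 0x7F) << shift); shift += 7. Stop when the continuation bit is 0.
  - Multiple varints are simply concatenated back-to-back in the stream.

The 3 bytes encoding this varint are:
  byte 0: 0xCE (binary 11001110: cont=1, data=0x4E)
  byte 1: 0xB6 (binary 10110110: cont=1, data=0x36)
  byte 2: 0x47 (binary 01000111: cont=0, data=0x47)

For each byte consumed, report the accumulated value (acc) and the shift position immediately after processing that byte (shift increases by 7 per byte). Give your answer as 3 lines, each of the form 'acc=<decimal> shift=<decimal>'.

byte 0=0xCE: payload=0x4E=78, contrib = 78<<0 = 78; acc -> 78, shift -> 7
byte 1=0xB6: payload=0x36=54, contrib = 54<<7 = 6912; acc -> 6990, shift -> 14
byte 2=0x47: payload=0x47=71, contrib = 71<<14 = 1163264; acc -> 1170254, shift -> 21

Answer: acc=78 shift=7
acc=6990 shift=14
acc=1170254 shift=21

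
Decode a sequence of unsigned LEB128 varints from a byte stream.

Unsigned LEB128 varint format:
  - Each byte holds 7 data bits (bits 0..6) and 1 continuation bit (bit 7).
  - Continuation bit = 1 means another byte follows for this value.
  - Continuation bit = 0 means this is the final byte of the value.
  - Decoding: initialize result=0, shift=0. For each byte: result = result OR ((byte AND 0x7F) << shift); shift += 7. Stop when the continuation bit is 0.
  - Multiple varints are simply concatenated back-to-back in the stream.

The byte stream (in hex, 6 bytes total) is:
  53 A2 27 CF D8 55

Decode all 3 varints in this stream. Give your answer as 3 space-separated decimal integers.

  byte[0]=0x53 cont=0 payload=0x53=83: acc |= 83<<0 -> acc=83 shift=7 [end]
Varint 1: bytes[0:1] = 53 -> value 83 (1 byte(s))
  byte[1]=0xA2 cont=1 payload=0x22=34: acc |= 34<<0 -> acc=34 shift=7
  byte[2]=0x27 cont=0 payload=0x27=39: acc |= 39<<7 -> acc=5026 shift=14 [end]
Varint 2: bytes[1:3] = A2 27 -> value 5026 (2 byte(s))
  byte[3]=0xCF cont=1 payload=0x4F=79: acc |= 79<<0 -> acc=79 shift=7
  byte[4]=0xD8 cont=1 payload=0x58=88: acc |= 88<<7 -> acc=11343 shift=14
  byte[5]=0x55 cont=0 payload=0x55=85: acc |= 85<<14 -> acc=1403983 shift=21 [end]
Varint 3: bytes[3:6] = CF D8 55 -> value 1403983 (3 byte(s))

Answer: 83 5026 1403983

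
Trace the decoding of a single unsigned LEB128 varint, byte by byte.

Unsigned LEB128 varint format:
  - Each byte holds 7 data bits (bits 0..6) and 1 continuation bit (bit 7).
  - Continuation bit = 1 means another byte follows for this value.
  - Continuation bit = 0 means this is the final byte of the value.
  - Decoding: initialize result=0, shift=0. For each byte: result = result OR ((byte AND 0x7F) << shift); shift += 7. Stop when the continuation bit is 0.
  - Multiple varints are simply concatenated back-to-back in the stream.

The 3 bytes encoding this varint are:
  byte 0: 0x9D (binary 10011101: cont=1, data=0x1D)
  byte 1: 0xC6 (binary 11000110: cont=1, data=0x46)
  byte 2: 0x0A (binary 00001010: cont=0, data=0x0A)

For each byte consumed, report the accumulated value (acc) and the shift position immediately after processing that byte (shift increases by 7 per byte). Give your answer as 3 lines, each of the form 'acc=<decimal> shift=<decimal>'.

Answer: acc=29 shift=7
acc=8989 shift=14
acc=172829 shift=21

Derivation:
byte 0=0x9D: payload=0x1D=29, contrib = 29<<0 = 29; acc -> 29, shift -> 7
byte 1=0xC6: payload=0x46=70, contrib = 70<<7 = 8960; acc -> 8989, shift -> 14
byte 2=0x0A: payload=0x0A=10, contrib = 10<<14 = 163840; acc -> 172829, shift -> 21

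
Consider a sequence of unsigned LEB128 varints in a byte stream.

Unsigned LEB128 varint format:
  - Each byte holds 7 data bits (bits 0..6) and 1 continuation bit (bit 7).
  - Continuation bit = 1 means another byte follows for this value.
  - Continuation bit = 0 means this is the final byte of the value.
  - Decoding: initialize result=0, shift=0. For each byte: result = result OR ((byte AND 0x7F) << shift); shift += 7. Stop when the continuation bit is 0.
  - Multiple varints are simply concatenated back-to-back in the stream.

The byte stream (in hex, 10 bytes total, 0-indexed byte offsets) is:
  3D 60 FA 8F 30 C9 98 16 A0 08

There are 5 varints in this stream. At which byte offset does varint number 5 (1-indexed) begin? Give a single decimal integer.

  byte[0]=0x3D cont=0 payload=0x3D=61: acc |= 61<<0 -> acc=61 shift=7 [end]
Varint 1: bytes[0:1] = 3D -> value 61 (1 byte(s))
  byte[1]=0x60 cont=0 payload=0x60=96: acc |= 96<<0 -> acc=96 shift=7 [end]
Varint 2: bytes[1:2] = 60 -> value 96 (1 byte(s))
  byte[2]=0xFA cont=1 payload=0x7A=122: acc |= 122<<0 -> acc=122 shift=7
  byte[3]=0x8F cont=1 payload=0x0F=15: acc |= 15<<7 -> acc=2042 shift=14
  byte[4]=0x30 cont=0 payload=0x30=48: acc |= 48<<14 -> acc=788474 shift=21 [end]
Varint 3: bytes[2:5] = FA 8F 30 -> value 788474 (3 byte(s))
  byte[5]=0xC9 cont=1 payload=0x49=73: acc |= 73<<0 -> acc=73 shift=7
  byte[6]=0x98 cont=1 payload=0x18=24: acc |= 24<<7 -> acc=3145 shift=14
  byte[7]=0x16 cont=0 payload=0x16=22: acc |= 22<<14 -> acc=363593 shift=21 [end]
Varint 4: bytes[5:8] = C9 98 16 -> value 363593 (3 byte(s))
  byte[8]=0xA0 cont=1 payload=0x20=32: acc |= 32<<0 -> acc=32 shift=7
  byte[9]=0x08 cont=0 payload=0x08=8: acc |= 8<<7 -> acc=1056 shift=14 [end]
Varint 5: bytes[8:10] = A0 08 -> value 1056 (2 byte(s))

Answer: 8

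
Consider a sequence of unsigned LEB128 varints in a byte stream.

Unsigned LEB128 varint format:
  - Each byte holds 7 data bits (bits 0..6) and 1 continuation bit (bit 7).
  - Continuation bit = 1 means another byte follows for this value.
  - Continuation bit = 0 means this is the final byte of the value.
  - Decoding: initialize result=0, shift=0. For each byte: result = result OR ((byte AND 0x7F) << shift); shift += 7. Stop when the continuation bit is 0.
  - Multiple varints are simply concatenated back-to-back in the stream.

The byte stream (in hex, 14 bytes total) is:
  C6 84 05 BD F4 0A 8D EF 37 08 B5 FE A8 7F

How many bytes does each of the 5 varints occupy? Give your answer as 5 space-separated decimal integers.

Answer: 3 3 3 1 4

Derivation:
  byte[0]=0xC6 cont=1 payload=0x46=70: acc |= 70<<0 -> acc=70 shift=7
  byte[1]=0x84 cont=1 payload=0x04=4: acc |= 4<<7 -> acc=582 shift=14
  byte[2]=0x05 cont=0 payload=0x05=5: acc |= 5<<14 -> acc=82502 shift=21 [end]
Varint 1: bytes[0:3] = C6 84 05 -> value 82502 (3 byte(s))
  byte[3]=0xBD cont=1 payload=0x3D=61: acc |= 61<<0 -> acc=61 shift=7
  byte[4]=0xF4 cont=1 payload=0x74=116: acc |= 116<<7 -> acc=14909 shift=14
  byte[5]=0x0A cont=0 payload=0x0A=10: acc |= 10<<14 -> acc=178749 shift=21 [end]
Varint 2: bytes[3:6] = BD F4 0A -> value 178749 (3 byte(s))
  byte[6]=0x8D cont=1 payload=0x0D=13: acc |= 13<<0 -> acc=13 shift=7
  byte[7]=0xEF cont=1 payload=0x6F=111: acc |= 111<<7 -> acc=14221 shift=14
  byte[8]=0x37 cont=0 payload=0x37=55: acc |= 55<<14 -> acc=915341 shift=21 [end]
Varint 3: bytes[6:9] = 8D EF 37 -> value 915341 (3 byte(s))
  byte[9]=0x08 cont=0 payload=0x08=8: acc |= 8<<0 -> acc=8 shift=7 [end]
Varint 4: bytes[9:10] = 08 -> value 8 (1 byte(s))
  byte[10]=0xB5 cont=1 payload=0x35=53: acc |= 53<<0 -> acc=53 shift=7
  byte[11]=0xFE cont=1 payload=0x7E=126: acc |= 126<<7 -> acc=16181 shift=14
  byte[12]=0xA8 cont=1 payload=0x28=40: acc |= 40<<14 -> acc=671541 shift=21
  byte[13]=0x7F cont=0 payload=0x7F=127: acc |= 127<<21 -> acc=267009845 shift=28 [end]
Varint 5: bytes[10:14] = B5 FE A8 7F -> value 267009845 (4 byte(s))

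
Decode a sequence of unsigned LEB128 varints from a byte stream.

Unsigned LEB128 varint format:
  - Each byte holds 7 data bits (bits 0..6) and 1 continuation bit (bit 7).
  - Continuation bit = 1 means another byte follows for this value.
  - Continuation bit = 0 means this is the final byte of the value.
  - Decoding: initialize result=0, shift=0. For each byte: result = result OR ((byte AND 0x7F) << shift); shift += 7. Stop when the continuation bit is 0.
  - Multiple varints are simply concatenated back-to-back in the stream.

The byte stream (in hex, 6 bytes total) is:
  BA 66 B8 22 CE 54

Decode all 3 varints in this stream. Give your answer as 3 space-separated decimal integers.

  byte[0]=0xBA cont=1 payload=0x3A=58: acc |= 58<<0 -> acc=58 shift=7
  byte[1]=0x66 cont=0 payload=0x66=102: acc |= 102<<7 -> acc=13114 shift=14 [end]
Varint 1: bytes[0:2] = BA 66 -> value 13114 (2 byte(s))
  byte[2]=0xB8 cont=1 payload=0x38=56: acc |= 56<<0 -> acc=56 shift=7
  byte[3]=0x22 cont=0 payload=0x22=34: acc |= 34<<7 -> acc=4408 shift=14 [end]
Varint 2: bytes[2:4] = B8 22 -> value 4408 (2 byte(s))
  byte[4]=0xCE cont=1 payload=0x4E=78: acc |= 78<<0 -> acc=78 shift=7
  byte[5]=0x54 cont=0 payload=0x54=84: acc |= 84<<7 -> acc=10830 shift=14 [end]
Varint 3: bytes[4:6] = CE 54 -> value 10830 (2 byte(s))

Answer: 13114 4408 10830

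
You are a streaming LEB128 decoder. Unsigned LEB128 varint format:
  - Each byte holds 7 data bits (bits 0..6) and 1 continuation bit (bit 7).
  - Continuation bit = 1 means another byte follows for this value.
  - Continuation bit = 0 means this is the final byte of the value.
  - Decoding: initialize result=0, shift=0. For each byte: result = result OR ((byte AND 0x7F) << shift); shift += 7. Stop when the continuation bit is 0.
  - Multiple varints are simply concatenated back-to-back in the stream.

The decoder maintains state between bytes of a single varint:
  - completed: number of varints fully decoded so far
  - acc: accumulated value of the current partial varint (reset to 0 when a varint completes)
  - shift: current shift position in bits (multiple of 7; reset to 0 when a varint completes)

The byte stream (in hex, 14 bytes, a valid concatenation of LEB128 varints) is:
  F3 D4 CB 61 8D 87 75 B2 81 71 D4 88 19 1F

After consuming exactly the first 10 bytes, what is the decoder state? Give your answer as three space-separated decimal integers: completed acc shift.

Answer: 3 0 0

Derivation:
byte[0]=0xF3 cont=1 payload=0x73: acc |= 115<<0 -> completed=0 acc=115 shift=7
byte[1]=0xD4 cont=1 payload=0x54: acc |= 84<<7 -> completed=0 acc=10867 shift=14
byte[2]=0xCB cont=1 payload=0x4B: acc |= 75<<14 -> completed=0 acc=1239667 shift=21
byte[3]=0x61 cont=0 payload=0x61: varint #1 complete (value=204663411); reset -> completed=1 acc=0 shift=0
byte[4]=0x8D cont=1 payload=0x0D: acc |= 13<<0 -> completed=1 acc=13 shift=7
byte[5]=0x87 cont=1 payload=0x07: acc |= 7<<7 -> completed=1 acc=909 shift=14
byte[6]=0x75 cont=0 payload=0x75: varint #2 complete (value=1917837); reset -> completed=2 acc=0 shift=0
byte[7]=0xB2 cont=1 payload=0x32: acc |= 50<<0 -> completed=2 acc=50 shift=7
byte[8]=0x81 cont=1 payload=0x01: acc |= 1<<7 -> completed=2 acc=178 shift=14
byte[9]=0x71 cont=0 payload=0x71: varint #3 complete (value=1851570); reset -> completed=3 acc=0 shift=0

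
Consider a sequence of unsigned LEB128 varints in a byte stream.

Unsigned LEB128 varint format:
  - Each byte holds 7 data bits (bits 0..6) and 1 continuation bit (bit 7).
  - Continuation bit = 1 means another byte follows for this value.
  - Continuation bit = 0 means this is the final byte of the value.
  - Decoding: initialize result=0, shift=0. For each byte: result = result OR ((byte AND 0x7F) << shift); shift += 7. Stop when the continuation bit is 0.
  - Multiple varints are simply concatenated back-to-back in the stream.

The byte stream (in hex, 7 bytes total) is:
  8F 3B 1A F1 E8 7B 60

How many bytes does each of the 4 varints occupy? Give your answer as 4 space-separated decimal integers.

  byte[0]=0x8F cont=1 payload=0x0F=15: acc |= 15<<0 -> acc=15 shift=7
  byte[1]=0x3B cont=0 payload=0x3B=59: acc |= 59<<7 -> acc=7567 shift=14 [end]
Varint 1: bytes[0:2] = 8F 3B -> value 7567 (2 byte(s))
  byte[2]=0x1A cont=0 payload=0x1A=26: acc |= 26<<0 -> acc=26 shift=7 [end]
Varint 2: bytes[2:3] = 1A -> value 26 (1 byte(s))
  byte[3]=0xF1 cont=1 payload=0x71=113: acc |= 113<<0 -> acc=113 shift=7
  byte[4]=0xE8 cont=1 payload=0x68=104: acc |= 104<<7 -> acc=13425 shift=14
  byte[5]=0x7B cont=0 payload=0x7B=123: acc |= 123<<14 -> acc=2028657 shift=21 [end]
Varint 3: bytes[3:6] = F1 E8 7B -> value 2028657 (3 byte(s))
  byte[6]=0x60 cont=0 payload=0x60=96: acc |= 96<<0 -> acc=96 shift=7 [end]
Varint 4: bytes[6:7] = 60 -> value 96 (1 byte(s))

Answer: 2 1 3 1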